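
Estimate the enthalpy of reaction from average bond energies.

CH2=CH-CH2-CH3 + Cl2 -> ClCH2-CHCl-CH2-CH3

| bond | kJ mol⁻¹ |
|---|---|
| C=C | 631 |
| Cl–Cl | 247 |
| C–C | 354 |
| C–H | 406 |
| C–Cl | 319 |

ΔH ≈ −114 kJ

Bonds broken (reactants):
  C–C: 2 × 354 = 708
  C–H: 8 × 406 = 3248
  C=C: 1 × 631 = 631
  Cl–Cl: 1 × 247 = 247
  Σ(broken) = 4834 kJ
Bonds formed (products):
  C–C: 3 × 354 = 1062
  C–Cl: 2 × 319 = 638
  C–H: 8 × 406 = 3248
  Σ(formed) = 4948 kJ
ΔH = Σ(broken) − Σ(formed) = 4834 − 4948 = −114 kJ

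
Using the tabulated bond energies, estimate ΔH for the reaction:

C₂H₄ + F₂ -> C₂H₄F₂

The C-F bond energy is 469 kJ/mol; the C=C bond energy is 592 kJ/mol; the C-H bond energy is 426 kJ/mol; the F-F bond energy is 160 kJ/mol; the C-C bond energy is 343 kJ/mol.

ΔH ≈ −529 kJ

Bonds broken (reactants):
  C-H: 4 × 426 = 1704
  C=C: 1 × 592 = 592
  F-F: 1 × 160 = 160
  Σ(broken) = 2456 kJ
Bonds formed (products):
  C-C: 1 × 343 = 343
  C-F: 2 × 469 = 938
  C-H: 4 × 426 = 1704
  Σ(formed) = 2985 kJ
ΔH = Σ(broken) − Σ(formed) = 2456 − 2985 = −529 kJ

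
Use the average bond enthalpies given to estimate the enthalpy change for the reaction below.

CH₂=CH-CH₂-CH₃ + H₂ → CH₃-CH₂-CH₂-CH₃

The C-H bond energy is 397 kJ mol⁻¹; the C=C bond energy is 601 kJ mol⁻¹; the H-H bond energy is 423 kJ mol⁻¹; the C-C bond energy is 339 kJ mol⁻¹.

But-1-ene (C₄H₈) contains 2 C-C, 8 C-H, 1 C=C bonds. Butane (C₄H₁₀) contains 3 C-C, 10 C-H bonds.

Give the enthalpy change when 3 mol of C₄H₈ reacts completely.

Bonds broken (reactants):
  C-C: 2 × 339 = 678
  C-H: 8 × 397 = 3176
  C=C: 1 × 601 = 601
  H-H: 1 × 423 = 423
  Σ(broken) = 4878 kJ
Bonds formed (products):
  C-C: 3 × 339 = 1017
  C-H: 10 × 397 = 3970
  Σ(formed) = 4987 kJ
ΔH = Σ(broken) − Σ(formed) = 4878 − 4987 = −109 kJ
For 3× the reaction as written: 3 × (−109) = −327 kJ

ΔH = −327 kJ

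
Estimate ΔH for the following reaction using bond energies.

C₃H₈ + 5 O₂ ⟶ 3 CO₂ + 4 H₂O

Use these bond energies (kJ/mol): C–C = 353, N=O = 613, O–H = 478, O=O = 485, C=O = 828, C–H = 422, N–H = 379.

ΔH ≈ −2285 kJ

Bonds broken (reactants):
  C–C: 2 × 353 = 706
  C–H: 8 × 422 = 3376
  O=O: 5 × 485 = 2425
  Σ(broken) = 6507 kJ
Bonds formed (products):
  C=O: 6 × 828 = 4968
  O–H: 8 × 478 = 3824
  Σ(formed) = 8792 kJ
ΔH = Σ(broken) − Σ(formed) = 6507 − 8792 = −2285 kJ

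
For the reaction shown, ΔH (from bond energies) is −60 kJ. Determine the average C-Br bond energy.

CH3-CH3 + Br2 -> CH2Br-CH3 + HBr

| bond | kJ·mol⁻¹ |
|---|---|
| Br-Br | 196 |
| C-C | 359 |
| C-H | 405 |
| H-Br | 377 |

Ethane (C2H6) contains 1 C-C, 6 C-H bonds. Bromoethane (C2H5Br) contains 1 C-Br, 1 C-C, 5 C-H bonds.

D(C-Br) ≈ 284 kJ/mol

Let D be the C-Br bond energy.
Σ(broken) = 1×196 + 1×359 + 6×405 = 2985
Σ(formed) = 1×D + 1×359 + 5×405 + 1×377 = 2761 + D
ΔH = Σ(broken) − Σ(formed) = (2985) − (2761 + D) = +224 − D
Setting this equal to −60 kJ gives D = 284 kJ/mol.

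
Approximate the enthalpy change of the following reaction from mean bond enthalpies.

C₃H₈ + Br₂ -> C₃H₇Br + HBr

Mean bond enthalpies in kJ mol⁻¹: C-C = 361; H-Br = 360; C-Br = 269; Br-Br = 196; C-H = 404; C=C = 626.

Bonds broken (reactants):
  Br-Br: 1 × 196 = 196
  C-C: 2 × 361 = 722
  C-H: 8 × 404 = 3232
  Σ(broken) = 4150 kJ
Bonds formed (products):
  C-Br: 1 × 269 = 269
  C-C: 2 × 361 = 722
  C-H: 7 × 404 = 2828
  H-Br: 1 × 360 = 360
  Σ(formed) = 4179 kJ
ΔH = Σ(broken) − Σ(formed) = 4150 − 4179 = −29 kJ

ΔH ≈ −29 kJ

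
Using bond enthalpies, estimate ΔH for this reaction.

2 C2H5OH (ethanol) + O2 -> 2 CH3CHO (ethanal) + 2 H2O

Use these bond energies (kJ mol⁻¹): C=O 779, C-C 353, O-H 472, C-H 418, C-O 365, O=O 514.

ΔH ≈ −422 kJ

Bonds broken (reactants):
  C-C: 2 × 353 = 706
  C-H: 10 × 418 = 4180
  C-O: 2 × 365 = 730
  O-H: 2 × 472 = 944
  O=O: 1 × 514 = 514
  Σ(broken) = 7074 kJ
Bonds formed (products):
  C-C: 2 × 353 = 706
  C-H: 8 × 418 = 3344
  C=O: 2 × 779 = 1558
  O-H: 4 × 472 = 1888
  Σ(formed) = 7496 kJ
ΔH = Σ(broken) − Σ(formed) = 7074 − 7496 = −422 kJ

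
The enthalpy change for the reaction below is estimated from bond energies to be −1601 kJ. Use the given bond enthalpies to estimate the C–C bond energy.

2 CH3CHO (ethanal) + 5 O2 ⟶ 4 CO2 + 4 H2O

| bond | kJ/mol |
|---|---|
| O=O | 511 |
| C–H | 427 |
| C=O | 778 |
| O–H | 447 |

D(C–C) ≈ 336 kJ/mol

Let D be the C–C bond energy.
Σ(broken) = 2×D + 8×427 + 2×778 + 5×511 = 7527 + 2D
Σ(formed) = 8×778 + 8×447 = 9800
ΔH = Σ(broken) − Σ(formed) = (7527 + 2D) − (9800) = −2273 + 2D
Setting this equal to −1601 kJ gives 2D = 672, so D = 336 kJ/mol.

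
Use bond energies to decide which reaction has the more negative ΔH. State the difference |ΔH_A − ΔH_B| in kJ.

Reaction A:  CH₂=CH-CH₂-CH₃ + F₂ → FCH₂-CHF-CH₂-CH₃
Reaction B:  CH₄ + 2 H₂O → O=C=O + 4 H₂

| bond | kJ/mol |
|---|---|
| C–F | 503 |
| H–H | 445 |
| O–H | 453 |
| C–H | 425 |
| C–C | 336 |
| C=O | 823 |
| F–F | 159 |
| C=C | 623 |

Reaction A, by 646 kJ

Reaction A:
  Bonds broken (reactants):
    C–C: 2 × 336 = 672
    C–H: 8 × 425 = 3400
    C=C: 1 × 623 = 623
    F–F: 1 × 159 = 159
    Σ(broken) = 4854 kJ
  Bonds formed (products):
    C–C: 3 × 336 = 1008
    C–F: 2 × 503 = 1006
    C–H: 8 × 425 = 3400
    Σ(formed) = 5414 kJ
  ΔH_A = 4854 − 5414 = −560 kJ
Reaction B:
  Bonds broken (reactants):
    C–H: 4 × 425 = 1700
    O–H: 4 × 453 = 1812
    Σ(broken) = 3512 kJ
  Bonds formed (products):
    C=O: 2 × 823 = 1646
    H–H: 4 × 445 = 1780
    Σ(formed) = 3426 kJ
  ΔH_B = 3512 − 3426 = +86 kJ
ΔH_A − ΔH_B = −646 kJ, so reaction A has the more negative ΔH; |ΔH_A − ΔH_B| = 646 kJ.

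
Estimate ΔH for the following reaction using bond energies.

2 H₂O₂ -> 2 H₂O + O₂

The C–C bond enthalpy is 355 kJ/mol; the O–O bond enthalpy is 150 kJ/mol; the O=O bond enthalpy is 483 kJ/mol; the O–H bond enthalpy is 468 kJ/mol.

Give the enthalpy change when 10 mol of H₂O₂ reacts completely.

ΔH = −915 kJ

Bonds broken (reactants):
  O–H: 4 × 468 = 1872
  O–O: 2 × 150 = 300
  Σ(broken) = 2172 kJ
Bonds formed (products):
  O–H: 4 × 468 = 1872
  O=O: 1 × 483 = 483
  Σ(formed) = 2355 kJ
ΔH = Σ(broken) − Σ(formed) = 2172 − 2355 = −183 kJ
For 5× the reaction as written: 5 × (−183) = −915 kJ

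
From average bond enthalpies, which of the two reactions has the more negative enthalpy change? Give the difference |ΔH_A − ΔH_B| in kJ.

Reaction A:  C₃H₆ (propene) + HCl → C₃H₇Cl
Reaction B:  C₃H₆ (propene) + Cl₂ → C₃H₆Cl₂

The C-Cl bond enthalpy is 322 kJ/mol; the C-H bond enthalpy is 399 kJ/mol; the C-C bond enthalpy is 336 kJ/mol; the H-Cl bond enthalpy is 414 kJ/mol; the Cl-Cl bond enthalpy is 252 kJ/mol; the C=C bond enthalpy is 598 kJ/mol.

Reaction B, by 85 kJ

Reaction A:
  Bonds broken (reactants):
    C-C: 1 × 336 = 336
    C-H: 6 × 399 = 2394
    C=C: 1 × 598 = 598
    H-Cl: 1 × 414 = 414
    Σ(broken) = 3742 kJ
  Bonds formed (products):
    C-C: 2 × 336 = 672
    C-Cl: 1 × 322 = 322
    C-H: 7 × 399 = 2793
    Σ(formed) = 3787 kJ
  ΔH_A = 3742 − 3787 = −45 kJ
Reaction B:
  Bonds broken (reactants):
    C-C: 1 × 336 = 336
    C-H: 6 × 399 = 2394
    C=C: 1 × 598 = 598
    Cl-Cl: 1 × 252 = 252
    Σ(broken) = 3580 kJ
  Bonds formed (products):
    C-C: 2 × 336 = 672
    C-Cl: 2 × 322 = 644
    C-H: 6 × 399 = 2394
    Σ(formed) = 3710 kJ
  ΔH_B = 3580 − 3710 = −130 kJ
ΔH_A − ΔH_B = +85 kJ, so reaction B has the more negative ΔH; |ΔH_A − ΔH_B| = 85 kJ.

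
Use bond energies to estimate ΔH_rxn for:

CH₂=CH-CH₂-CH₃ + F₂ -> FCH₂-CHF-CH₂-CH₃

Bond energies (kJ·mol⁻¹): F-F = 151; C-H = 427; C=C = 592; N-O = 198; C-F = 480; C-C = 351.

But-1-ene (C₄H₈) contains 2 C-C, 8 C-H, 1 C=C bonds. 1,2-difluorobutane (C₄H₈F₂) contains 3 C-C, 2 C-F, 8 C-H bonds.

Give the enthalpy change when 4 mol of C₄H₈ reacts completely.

Bonds broken (reactants):
  C-C: 2 × 351 = 702
  C-H: 8 × 427 = 3416
  C=C: 1 × 592 = 592
  F-F: 1 × 151 = 151
  Σ(broken) = 4861 kJ
Bonds formed (products):
  C-C: 3 × 351 = 1053
  C-F: 2 × 480 = 960
  C-H: 8 × 427 = 3416
  Σ(formed) = 5429 kJ
ΔH = Σ(broken) − Σ(formed) = 4861 − 5429 = −568 kJ
For 4× the reaction as written: 4 × (−568) = −2272 kJ

ΔH = −2272 kJ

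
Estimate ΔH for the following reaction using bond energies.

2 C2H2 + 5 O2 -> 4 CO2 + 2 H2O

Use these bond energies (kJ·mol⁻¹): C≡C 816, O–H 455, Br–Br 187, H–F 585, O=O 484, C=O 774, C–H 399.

ΔH ≈ −2364 kJ

Bonds broken (reactants):
  C≡C: 2 × 816 = 1632
  C–H: 4 × 399 = 1596
  O=O: 5 × 484 = 2420
  Σ(broken) = 5648 kJ
Bonds formed (products):
  C=O: 8 × 774 = 6192
  O–H: 4 × 455 = 1820
  Σ(formed) = 8012 kJ
ΔH = Σ(broken) − Σ(formed) = 5648 − 8012 = −2364 kJ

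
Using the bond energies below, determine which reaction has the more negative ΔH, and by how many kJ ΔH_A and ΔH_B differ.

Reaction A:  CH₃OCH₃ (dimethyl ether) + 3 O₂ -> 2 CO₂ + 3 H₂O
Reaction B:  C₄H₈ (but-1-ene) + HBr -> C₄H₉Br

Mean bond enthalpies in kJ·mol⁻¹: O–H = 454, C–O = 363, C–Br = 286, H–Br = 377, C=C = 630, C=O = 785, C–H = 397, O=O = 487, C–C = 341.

Reaction A:
  Bonds broken (reactants):
    C–H: 6 × 397 = 2382
    C–O: 2 × 363 = 726
    O=O: 3 × 487 = 1461
    Σ(broken) = 4569 kJ
  Bonds formed (products):
    C=O: 4 × 785 = 3140
    O–H: 6 × 454 = 2724
    Σ(formed) = 5864 kJ
  ΔH_A = 4569 − 5864 = −1295 kJ
Reaction B:
  Bonds broken (reactants):
    C–C: 2 × 341 = 682
    C–H: 8 × 397 = 3176
    C=C: 1 × 630 = 630
    H–Br: 1 × 377 = 377
    Σ(broken) = 4865 kJ
  Bonds formed (products):
    C–Br: 1 × 286 = 286
    C–C: 3 × 341 = 1023
    C–H: 9 × 397 = 3573
    Σ(formed) = 4882 kJ
  ΔH_B = 4865 − 4882 = −17 kJ
ΔH_A − ΔH_B = −1278 kJ, so reaction A has the more negative ΔH; |ΔH_A − ΔH_B| = 1278 kJ.

Reaction A, by 1278 kJ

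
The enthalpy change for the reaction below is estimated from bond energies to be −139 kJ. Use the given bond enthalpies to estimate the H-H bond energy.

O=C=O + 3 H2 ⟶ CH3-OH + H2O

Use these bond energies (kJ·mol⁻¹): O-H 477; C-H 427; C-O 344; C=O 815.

Let D be the H-H bond energy.
Σ(broken) = 2×815 + 3×D = 1630 + 3D
Σ(formed) = 3×427 + 1×344 + 3×477 = 3056
ΔH = Σ(broken) − Σ(formed) = (1630 + 3D) − (3056) = −1426 + 3D
Setting this equal to −139 kJ gives 3D = 1287, so D = 429 kJ/mol.

D(H-H) ≈ 429 kJ/mol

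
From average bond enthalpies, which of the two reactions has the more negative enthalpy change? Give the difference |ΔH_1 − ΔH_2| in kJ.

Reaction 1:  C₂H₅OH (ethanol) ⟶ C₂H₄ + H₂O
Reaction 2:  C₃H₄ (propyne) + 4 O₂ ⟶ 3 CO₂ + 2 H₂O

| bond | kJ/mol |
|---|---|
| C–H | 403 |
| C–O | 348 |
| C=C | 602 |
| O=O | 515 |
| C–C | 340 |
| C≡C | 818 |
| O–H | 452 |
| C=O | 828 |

Reaction 2, by 1983 kJ

Reaction 1:
  Bonds broken (reactants):
    C–C: 1 × 340 = 340
    C–H: 5 × 403 = 2015
    C–O: 1 × 348 = 348
    O–H: 1 × 452 = 452
    Σ(broken) = 3155 kJ
  Bonds formed (products):
    C–H: 4 × 403 = 1612
    C=C: 1 × 602 = 602
    O–H: 2 × 452 = 904
    Σ(formed) = 3118 kJ
  ΔH_1 = 3155 − 3118 = +37 kJ
Reaction 2:
  Bonds broken (reactants):
    C≡C: 1 × 818 = 818
    C–C: 1 × 340 = 340
    C–H: 4 × 403 = 1612
    O=O: 4 × 515 = 2060
    Σ(broken) = 4830 kJ
  Bonds formed (products):
    C=O: 6 × 828 = 4968
    O–H: 4 × 452 = 1808
    Σ(formed) = 6776 kJ
  ΔH_2 = 4830 − 6776 = −1946 kJ
ΔH_1 − ΔH_2 = +1983 kJ, so reaction 2 has the more negative ΔH; |ΔH_1 − ΔH_2| = 1983 kJ.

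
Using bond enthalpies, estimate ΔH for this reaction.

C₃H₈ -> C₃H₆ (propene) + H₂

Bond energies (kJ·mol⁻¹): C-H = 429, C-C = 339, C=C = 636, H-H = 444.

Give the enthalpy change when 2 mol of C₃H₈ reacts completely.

ΔH = +234 kJ

Bonds broken (reactants):
  C-C: 2 × 339 = 678
  C-H: 8 × 429 = 3432
  Σ(broken) = 4110 kJ
Bonds formed (products):
  C-C: 1 × 339 = 339
  C-H: 6 × 429 = 2574
  C=C: 1 × 636 = 636
  H-H: 1 × 444 = 444
  Σ(formed) = 3993 kJ
ΔH = Σ(broken) − Σ(formed) = 4110 − 3993 = +117 kJ
For 2× the reaction as written: 2 × (+117) = +234 kJ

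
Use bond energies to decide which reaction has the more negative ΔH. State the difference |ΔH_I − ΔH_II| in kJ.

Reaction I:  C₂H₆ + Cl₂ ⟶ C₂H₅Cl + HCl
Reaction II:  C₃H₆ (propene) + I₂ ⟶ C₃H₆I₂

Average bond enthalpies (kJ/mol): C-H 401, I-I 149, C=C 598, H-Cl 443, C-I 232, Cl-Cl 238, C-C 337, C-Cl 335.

Reaction I:
  Bonds broken (reactants):
    C-C: 1 × 337 = 337
    C-H: 6 × 401 = 2406
    Cl-Cl: 1 × 238 = 238
    Σ(broken) = 2981 kJ
  Bonds formed (products):
    C-C: 1 × 337 = 337
    C-Cl: 1 × 335 = 335
    C-H: 5 × 401 = 2005
    H-Cl: 1 × 443 = 443
    Σ(formed) = 3120 kJ
  ΔH_I = 2981 − 3120 = −139 kJ
Reaction II:
  Bonds broken (reactants):
    C-C: 1 × 337 = 337
    C-H: 6 × 401 = 2406
    C=C: 1 × 598 = 598
    I-I: 1 × 149 = 149
    Σ(broken) = 3490 kJ
  Bonds formed (products):
    C-C: 2 × 337 = 674
    C-H: 6 × 401 = 2406
    C-I: 2 × 232 = 464
    Σ(formed) = 3544 kJ
  ΔH_II = 3490 − 3544 = −54 kJ
ΔH_I − ΔH_II = −85 kJ, so reaction I has the more negative ΔH; |ΔH_I − ΔH_II| = 85 kJ.

Reaction I, by 85 kJ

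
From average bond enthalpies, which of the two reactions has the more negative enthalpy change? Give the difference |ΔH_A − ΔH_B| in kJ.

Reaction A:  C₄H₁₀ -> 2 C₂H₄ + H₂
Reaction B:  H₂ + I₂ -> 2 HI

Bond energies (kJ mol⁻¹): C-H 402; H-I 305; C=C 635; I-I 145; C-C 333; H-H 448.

Reaction A:
  Bonds broken (reactants):
    C-C: 3 × 333 = 999
    C-H: 10 × 402 = 4020
    Σ(broken) = 5019 kJ
  Bonds formed (products):
    C-H: 8 × 402 = 3216
    C=C: 2 × 635 = 1270
    H-H: 1 × 448 = 448
    Σ(formed) = 4934 kJ
  ΔH_A = 5019 − 4934 = +85 kJ
Reaction B:
  Bonds broken (reactants):
    H-H: 1 × 448 = 448
    I-I: 1 × 145 = 145
    Σ(broken) = 593 kJ
  Bonds formed (products):
    H-I: 2 × 305 = 610
    Σ(formed) = 610 kJ
  ΔH_B = 593 − 610 = −17 kJ
ΔH_A − ΔH_B = +102 kJ, so reaction B has the more negative ΔH; |ΔH_A − ΔH_B| = 102 kJ.

Reaction B, by 102 kJ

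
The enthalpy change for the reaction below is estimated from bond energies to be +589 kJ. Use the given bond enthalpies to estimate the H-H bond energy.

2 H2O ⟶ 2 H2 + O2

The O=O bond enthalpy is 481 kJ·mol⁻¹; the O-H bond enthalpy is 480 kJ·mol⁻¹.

D(H-H) ≈ 425 kJ/mol

Let D be the H-H bond energy.
Σ(broken) = 4×480 = 1920
Σ(formed) = 2×D + 1×481 = 481 + 2D
ΔH = Σ(broken) − Σ(formed) = (1920) − (481 + 2D) = +1439 − 2D
Setting this equal to +589 kJ gives 2D = 850, so D = 425 kJ/mol.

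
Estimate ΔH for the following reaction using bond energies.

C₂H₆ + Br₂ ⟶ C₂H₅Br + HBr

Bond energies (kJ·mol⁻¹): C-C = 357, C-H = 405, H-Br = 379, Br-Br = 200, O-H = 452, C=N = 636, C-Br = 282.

Bonds broken (reactants):
  Br-Br: 1 × 200 = 200
  C-C: 1 × 357 = 357
  C-H: 6 × 405 = 2430
  Σ(broken) = 2987 kJ
Bonds formed (products):
  C-Br: 1 × 282 = 282
  C-C: 1 × 357 = 357
  C-H: 5 × 405 = 2025
  H-Br: 1 × 379 = 379
  Σ(formed) = 3043 kJ
ΔH = Σ(broken) − Σ(formed) = 2987 − 3043 = −56 kJ

ΔH ≈ −56 kJ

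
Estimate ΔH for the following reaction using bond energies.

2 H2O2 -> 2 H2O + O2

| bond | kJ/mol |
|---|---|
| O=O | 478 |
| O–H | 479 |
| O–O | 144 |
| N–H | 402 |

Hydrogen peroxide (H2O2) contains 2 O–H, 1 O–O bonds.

Bonds broken (reactants):
  O–H: 4 × 479 = 1916
  O–O: 2 × 144 = 288
  Σ(broken) = 2204 kJ
Bonds formed (products):
  O–H: 4 × 479 = 1916
  O=O: 1 × 478 = 478
  Σ(formed) = 2394 kJ
ΔH = Σ(broken) − Σ(formed) = 2204 − 2394 = −190 kJ

ΔH ≈ −190 kJ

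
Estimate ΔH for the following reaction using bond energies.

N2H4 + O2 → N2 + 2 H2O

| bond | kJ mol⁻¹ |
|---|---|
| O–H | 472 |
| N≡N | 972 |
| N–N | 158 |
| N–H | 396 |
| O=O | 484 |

Bonds broken (reactants):
  N–H: 4 × 396 = 1584
  N–N: 1 × 158 = 158
  O=O: 1 × 484 = 484
  Σ(broken) = 2226 kJ
Bonds formed (products):
  N≡N: 1 × 972 = 972
  O–H: 4 × 472 = 1888
  Σ(formed) = 2860 kJ
ΔH = Σ(broken) − Σ(formed) = 2226 − 2860 = −634 kJ

ΔH ≈ −634 kJ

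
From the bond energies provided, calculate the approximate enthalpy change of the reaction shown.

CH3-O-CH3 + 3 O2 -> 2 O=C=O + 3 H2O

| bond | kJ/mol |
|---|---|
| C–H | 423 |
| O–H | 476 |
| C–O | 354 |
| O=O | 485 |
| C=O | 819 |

ΔH ≈ −1431 kJ

Bonds broken (reactants):
  C–H: 6 × 423 = 2538
  C–O: 2 × 354 = 708
  O=O: 3 × 485 = 1455
  Σ(broken) = 4701 kJ
Bonds formed (products):
  C=O: 4 × 819 = 3276
  O–H: 6 × 476 = 2856
  Σ(formed) = 6132 kJ
ΔH = Σ(broken) − Σ(formed) = 4701 − 6132 = −1431 kJ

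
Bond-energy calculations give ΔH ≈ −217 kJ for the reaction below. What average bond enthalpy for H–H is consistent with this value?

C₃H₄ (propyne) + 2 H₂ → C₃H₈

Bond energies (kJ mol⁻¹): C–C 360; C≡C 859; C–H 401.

Let D be the H–H bond energy.
Σ(broken) = 1×859 + 1×360 + 4×401 + 2×D = 2823 + 2D
Σ(formed) = 2×360 + 8×401 = 3928
ΔH = Σ(broken) − Σ(formed) = (2823 + 2D) − (3928) = −1105 + 2D
Setting this equal to −217 kJ gives 2D = 888, so D = 444 kJ/mol.

D(H–H) ≈ 444 kJ/mol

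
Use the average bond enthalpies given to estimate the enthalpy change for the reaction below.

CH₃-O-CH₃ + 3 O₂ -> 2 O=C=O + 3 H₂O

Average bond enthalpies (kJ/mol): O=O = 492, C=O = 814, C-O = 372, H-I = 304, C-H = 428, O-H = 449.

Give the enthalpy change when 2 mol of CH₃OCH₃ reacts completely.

ΔH = −2324 kJ

Bonds broken (reactants):
  C-H: 6 × 428 = 2568
  C-O: 2 × 372 = 744
  O=O: 3 × 492 = 1476
  Σ(broken) = 4788 kJ
Bonds formed (products):
  C=O: 4 × 814 = 3256
  O-H: 6 × 449 = 2694
  Σ(formed) = 5950 kJ
ΔH = Σ(broken) − Σ(formed) = 4788 − 5950 = −1162 kJ
For 2× the reaction as written: 2 × (−1162) = −2324 kJ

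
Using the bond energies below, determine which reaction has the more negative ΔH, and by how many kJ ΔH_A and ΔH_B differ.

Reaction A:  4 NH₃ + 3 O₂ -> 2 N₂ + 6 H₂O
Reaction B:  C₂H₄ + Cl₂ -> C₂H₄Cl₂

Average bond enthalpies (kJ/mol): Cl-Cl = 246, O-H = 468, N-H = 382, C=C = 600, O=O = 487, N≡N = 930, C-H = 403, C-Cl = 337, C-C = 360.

Reaction A:
  Bonds broken (reactants):
    N-H: 12 × 382 = 4584
    O=O: 3 × 487 = 1461
    Σ(broken) = 6045 kJ
  Bonds formed (products):
    N≡N: 2 × 930 = 1860
    O-H: 12 × 468 = 5616
    Σ(formed) = 7476 kJ
  ΔH_A = 6045 − 7476 = −1431 kJ
Reaction B:
  Bonds broken (reactants):
    C-H: 4 × 403 = 1612
    C=C: 1 × 600 = 600
    Cl-Cl: 1 × 246 = 246
    Σ(broken) = 2458 kJ
  Bonds formed (products):
    C-C: 1 × 360 = 360
    C-Cl: 2 × 337 = 674
    C-H: 4 × 403 = 1612
    Σ(formed) = 2646 kJ
  ΔH_B = 2458 − 2646 = −188 kJ
ΔH_A − ΔH_B = −1243 kJ, so reaction A has the more negative ΔH; |ΔH_A − ΔH_B| = 1243 kJ.

Reaction A, by 1243 kJ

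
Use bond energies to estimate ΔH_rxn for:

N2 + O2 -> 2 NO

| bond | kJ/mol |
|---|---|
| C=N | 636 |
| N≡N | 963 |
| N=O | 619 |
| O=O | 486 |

Bonds broken (reactants):
  N≡N: 1 × 963 = 963
  O=O: 1 × 486 = 486
  Σ(broken) = 1449 kJ
Bonds formed (products):
  N=O: 2 × 619 = 1238
  Σ(formed) = 1238 kJ
ΔH = Σ(broken) − Σ(formed) = 1449 − 1238 = +211 kJ

ΔH ≈ +211 kJ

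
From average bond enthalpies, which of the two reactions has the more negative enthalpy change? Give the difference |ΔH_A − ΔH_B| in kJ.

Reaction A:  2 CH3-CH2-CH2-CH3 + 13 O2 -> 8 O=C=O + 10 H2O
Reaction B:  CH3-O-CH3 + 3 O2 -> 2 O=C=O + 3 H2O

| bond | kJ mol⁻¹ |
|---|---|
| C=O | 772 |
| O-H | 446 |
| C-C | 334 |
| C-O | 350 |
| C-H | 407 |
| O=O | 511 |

Reaction A:
  Bonds broken (reactants):
    C-C: 6 × 334 = 2004
    C-H: 20 × 407 = 8140
    O=O: 13 × 511 = 6643
    Σ(broken) = 16787 kJ
  Bonds formed (products):
    C=O: 16 × 772 = 12352
    O-H: 20 × 446 = 8920
    Σ(formed) = 21272 kJ
  ΔH_A = 16787 − 21272 = −4485 kJ
Reaction B:
  Bonds broken (reactants):
    C-H: 6 × 407 = 2442
    C-O: 2 × 350 = 700
    O=O: 3 × 511 = 1533
    Σ(broken) = 4675 kJ
  Bonds formed (products):
    C=O: 4 × 772 = 3088
    O-H: 6 × 446 = 2676
    Σ(formed) = 5764 kJ
  ΔH_B = 4675 − 5764 = −1089 kJ
ΔH_A − ΔH_B = −3396 kJ, so reaction A has the more negative ΔH; |ΔH_A − ΔH_B| = 3396 kJ.

Reaction A, by 3396 kJ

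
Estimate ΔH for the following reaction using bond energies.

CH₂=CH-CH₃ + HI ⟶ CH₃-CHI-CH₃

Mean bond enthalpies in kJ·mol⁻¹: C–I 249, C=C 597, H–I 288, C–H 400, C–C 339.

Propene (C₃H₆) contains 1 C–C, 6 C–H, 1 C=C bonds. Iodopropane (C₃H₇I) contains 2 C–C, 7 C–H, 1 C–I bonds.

ΔH ≈ −103 kJ

Bonds broken (reactants):
  C–C: 1 × 339 = 339
  C–H: 6 × 400 = 2400
  C=C: 1 × 597 = 597
  H–I: 1 × 288 = 288
  Σ(broken) = 3624 kJ
Bonds formed (products):
  C–C: 2 × 339 = 678
  C–H: 7 × 400 = 2800
  C–I: 1 × 249 = 249
  Σ(formed) = 3727 kJ
ΔH = Σ(broken) − Σ(formed) = 3624 − 3727 = −103 kJ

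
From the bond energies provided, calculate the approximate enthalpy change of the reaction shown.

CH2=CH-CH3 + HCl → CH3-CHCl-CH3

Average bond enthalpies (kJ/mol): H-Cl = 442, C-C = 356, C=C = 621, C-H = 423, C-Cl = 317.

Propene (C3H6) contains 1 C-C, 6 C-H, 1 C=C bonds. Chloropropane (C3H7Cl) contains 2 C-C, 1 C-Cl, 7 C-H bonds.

Bonds broken (reactants):
  C-C: 1 × 356 = 356
  C-H: 6 × 423 = 2538
  C=C: 1 × 621 = 621
  H-Cl: 1 × 442 = 442
  Σ(broken) = 3957 kJ
Bonds formed (products):
  C-C: 2 × 356 = 712
  C-Cl: 1 × 317 = 317
  C-H: 7 × 423 = 2961
  Σ(formed) = 3990 kJ
ΔH = Σ(broken) − Σ(formed) = 3957 − 3990 = −33 kJ

ΔH ≈ −33 kJ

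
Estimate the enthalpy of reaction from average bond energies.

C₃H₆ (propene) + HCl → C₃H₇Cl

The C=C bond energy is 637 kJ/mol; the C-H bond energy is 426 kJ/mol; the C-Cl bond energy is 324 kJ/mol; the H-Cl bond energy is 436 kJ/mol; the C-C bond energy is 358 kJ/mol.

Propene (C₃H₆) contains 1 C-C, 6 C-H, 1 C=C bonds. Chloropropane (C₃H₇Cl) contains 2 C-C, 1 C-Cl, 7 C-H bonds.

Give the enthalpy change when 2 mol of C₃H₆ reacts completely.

Bonds broken (reactants):
  C-C: 1 × 358 = 358
  C-H: 6 × 426 = 2556
  C=C: 1 × 637 = 637
  H-Cl: 1 × 436 = 436
  Σ(broken) = 3987 kJ
Bonds formed (products):
  C-C: 2 × 358 = 716
  C-Cl: 1 × 324 = 324
  C-H: 7 × 426 = 2982
  Σ(formed) = 4022 kJ
ΔH = Σ(broken) − Σ(formed) = 3987 − 4022 = −35 kJ
For 2× the reaction as written: 2 × (−35) = −70 kJ

ΔH = −70 kJ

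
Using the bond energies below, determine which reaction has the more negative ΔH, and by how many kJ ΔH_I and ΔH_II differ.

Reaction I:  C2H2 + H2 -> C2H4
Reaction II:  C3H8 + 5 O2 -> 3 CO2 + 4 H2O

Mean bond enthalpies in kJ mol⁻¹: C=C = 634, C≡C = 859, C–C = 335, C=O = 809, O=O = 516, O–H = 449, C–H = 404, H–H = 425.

Reaction II, by 1806 kJ

Reaction I:
  Bonds broken (reactants):
    C≡C: 1 × 859 = 859
    C–H: 2 × 404 = 808
    H–H: 1 × 425 = 425
    Σ(broken) = 2092 kJ
  Bonds formed (products):
    C–H: 4 × 404 = 1616
    C=C: 1 × 634 = 634
    Σ(formed) = 2250 kJ
  ΔH_I = 2092 − 2250 = −158 kJ
Reaction II:
  Bonds broken (reactants):
    C–C: 2 × 335 = 670
    C–H: 8 × 404 = 3232
    O=O: 5 × 516 = 2580
    Σ(broken) = 6482 kJ
  Bonds formed (products):
    C=O: 6 × 809 = 4854
    O–H: 8 × 449 = 3592
    Σ(formed) = 8446 kJ
  ΔH_II = 6482 − 8446 = −1964 kJ
ΔH_I − ΔH_II = +1806 kJ, so reaction II has the more negative ΔH; |ΔH_I − ΔH_II| = 1806 kJ.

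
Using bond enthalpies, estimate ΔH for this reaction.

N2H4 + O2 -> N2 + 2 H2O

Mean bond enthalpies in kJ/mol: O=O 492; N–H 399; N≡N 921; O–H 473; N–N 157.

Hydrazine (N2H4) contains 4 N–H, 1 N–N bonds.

Bonds broken (reactants):
  N–H: 4 × 399 = 1596
  N–N: 1 × 157 = 157
  O=O: 1 × 492 = 492
  Σ(broken) = 2245 kJ
Bonds formed (products):
  N≡N: 1 × 921 = 921
  O–H: 4 × 473 = 1892
  Σ(formed) = 2813 kJ
ΔH = Σ(broken) − Σ(formed) = 2245 − 2813 = −568 kJ

ΔH ≈ −568 kJ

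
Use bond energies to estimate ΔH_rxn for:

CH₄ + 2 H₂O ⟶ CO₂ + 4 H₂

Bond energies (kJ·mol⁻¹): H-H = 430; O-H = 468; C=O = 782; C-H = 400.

Bonds broken (reactants):
  C-H: 4 × 400 = 1600
  O-H: 4 × 468 = 1872
  Σ(broken) = 3472 kJ
Bonds formed (products):
  C=O: 2 × 782 = 1564
  H-H: 4 × 430 = 1720
  Σ(formed) = 3284 kJ
ΔH = Σ(broken) − Σ(formed) = 3472 − 3284 = +188 kJ

ΔH ≈ +188 kJ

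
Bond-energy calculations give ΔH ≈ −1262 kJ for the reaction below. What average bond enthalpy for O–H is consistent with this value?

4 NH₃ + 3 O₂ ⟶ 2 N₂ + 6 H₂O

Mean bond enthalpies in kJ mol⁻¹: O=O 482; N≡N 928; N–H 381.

D(O–H) ≈ 452 kJ/mol

Let D be the O–H bond energy.
Σ(broken) = 12×381 + 3×482 = 6018
Σ(formed) = 2×928 + 12×D = 1856 + 12D
ΔH = Σ(broken) − Σ(formed) = (6018) − (1856 + 12D) = +4162 − 12D
Setting this equal to −1262 kJ gives 12D = 5424, so D = 452 kJ/mol.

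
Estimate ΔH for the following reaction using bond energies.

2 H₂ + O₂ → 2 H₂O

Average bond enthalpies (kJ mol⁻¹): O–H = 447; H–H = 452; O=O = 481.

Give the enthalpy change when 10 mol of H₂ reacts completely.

Bonds broken (reactants):
  H–H: 2 × 452 = 904
  O=O: 1 × 481 = 481
  Σ(broken) = 1385 kJ
Bonds formed (products):
  O–H: 4 × 447 = 1788
  Σ(formed) = 1788 kJ
ΔH = Σ(broken) − Σ(formed) = 1385 − 1788 = −403 kJ
For 5× the reaction as written: 5 × (−403) = −2015 kJ

ΔH = −2015 kJ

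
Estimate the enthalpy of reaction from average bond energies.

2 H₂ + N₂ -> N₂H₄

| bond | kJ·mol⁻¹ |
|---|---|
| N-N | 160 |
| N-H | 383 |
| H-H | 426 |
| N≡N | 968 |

ΔH ≈ +128 kJ

Bonds broken (reactants):
  H-H: 2 × 426 = 852
  N≡N: 1 × 968 = 968
  Σ(broken) = 1820 kJ
Bonds formed (products):
  N-H: 4 × 383 = 1532
  N-N: 1 × 160 = 160
  Σ(formed) = 1692 kJ
ΔH = Σ(broken) − Σ(formed) = 1820 − 1692 = +128 kJ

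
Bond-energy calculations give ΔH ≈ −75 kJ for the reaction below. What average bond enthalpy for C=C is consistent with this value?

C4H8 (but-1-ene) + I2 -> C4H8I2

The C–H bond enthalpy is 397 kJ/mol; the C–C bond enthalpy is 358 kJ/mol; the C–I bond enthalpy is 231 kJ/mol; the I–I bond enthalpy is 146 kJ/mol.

D(C=C) ≈ 599 kJ/mol

Let D be the C=C bond energy.
Σ(broken) = 2×358 + 8×397 + 1×D + 1×146 = 4038 + D
Σ(formed) = 3×358 + 8×397 + 2×231 = 4712
ΔH = Σ(broken) − Σ(formed) = (4038 + D) − (4712) = −674 + D
Setting this equal to −75 kJ gives D = 599 kJ/mol.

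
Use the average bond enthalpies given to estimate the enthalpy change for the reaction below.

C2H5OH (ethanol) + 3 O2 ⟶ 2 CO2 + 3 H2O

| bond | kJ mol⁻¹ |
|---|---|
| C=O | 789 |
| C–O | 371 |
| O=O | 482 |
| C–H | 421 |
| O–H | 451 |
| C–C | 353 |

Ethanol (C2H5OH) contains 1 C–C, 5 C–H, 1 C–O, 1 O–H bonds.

Bonds broken (reactants):
  C–C: 1 × 353 = 353
  C–H: 5 × 421 = 2105
  C–O: 1 × 371 = 371
  O–H: 1 × 451 = 451
  O=O: 3 × 482 = 1446
  Σ(broken) = 4726 kJ
Bonds formed (products):
  C=O: 4 × 789 = 3156
  O–H: 6 × 451 = 2706
  Σ(formed) = 5862 kJ
ΔH = Σ(broken) − Σ(formed) = 4726 − 5862 = −1136 kJ

ΔH ≈ −1136 kJ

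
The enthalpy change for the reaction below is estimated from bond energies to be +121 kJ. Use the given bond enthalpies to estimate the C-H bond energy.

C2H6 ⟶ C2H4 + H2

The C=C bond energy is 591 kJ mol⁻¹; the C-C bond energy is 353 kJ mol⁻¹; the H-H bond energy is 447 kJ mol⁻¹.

D(C-H) ≈ 403 kJ/mol

Let D be the C-H bond energy.
Σ(broken) = 1×353 + 6×D = 353 + 6D
Σ(formed) = 4×D + 1×591 + 1×447 = 1038 + 4D
ΔH = Σ(broken) − Σ(formed) = (353 + 6D) − (1038 + 4D) = −685 + 2D
Setting this equal to +121 kJ gives 2D = 806, so D = 403 kJ/mol.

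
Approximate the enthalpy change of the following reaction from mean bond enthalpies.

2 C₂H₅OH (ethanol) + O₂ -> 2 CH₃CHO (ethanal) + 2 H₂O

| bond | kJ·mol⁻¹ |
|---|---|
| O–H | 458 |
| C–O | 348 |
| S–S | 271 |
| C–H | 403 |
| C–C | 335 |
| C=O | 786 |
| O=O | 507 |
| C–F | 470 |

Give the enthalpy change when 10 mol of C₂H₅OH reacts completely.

Bonds broken (reactants):
  C–C: 2 × 335 = 670
  C–H: 10 × 403 = 4030
  C–O: 2 × 348 = 696
  O–H: 2 × 458 = 916
  O=O: 1 × 507 = 507
  Σ(broken) = 6819 kJ
Bonds formed (products):
  C–C: 2 × 335 = 670
  C–H: 8 × 403 = 3224
  C=O: 2 × 786 = 1572
  O–H: 4 × 458 = 1832
  Σ(formed) = 7298 kJ
ΔH = Σ(broken) − Σ(formed) = 6819 − 7298 = −479 kJ
For 5× the reaction as written: 5 × (−479) = −2395 kJ

ΔH = −2395 kJ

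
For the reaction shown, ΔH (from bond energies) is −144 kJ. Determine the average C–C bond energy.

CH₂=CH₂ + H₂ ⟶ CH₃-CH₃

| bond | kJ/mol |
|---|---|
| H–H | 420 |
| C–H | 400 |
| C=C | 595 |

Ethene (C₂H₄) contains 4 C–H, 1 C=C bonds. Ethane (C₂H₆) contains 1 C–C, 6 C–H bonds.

Let D be the C–C bond energy.
Σ(broken) = 4×400 + 1×595 + 1×420 = 2615
Σ(formed) = 1×D + 6×400 = 2400 + D
ΔH = Σ(broken) − Σ(formed) = (2615) − (2400 + D) = +215 − D
Setting this equal to −144 kJ gives D = 359 kJ/mol.

D(C–C) ≈ 359 kJ/mol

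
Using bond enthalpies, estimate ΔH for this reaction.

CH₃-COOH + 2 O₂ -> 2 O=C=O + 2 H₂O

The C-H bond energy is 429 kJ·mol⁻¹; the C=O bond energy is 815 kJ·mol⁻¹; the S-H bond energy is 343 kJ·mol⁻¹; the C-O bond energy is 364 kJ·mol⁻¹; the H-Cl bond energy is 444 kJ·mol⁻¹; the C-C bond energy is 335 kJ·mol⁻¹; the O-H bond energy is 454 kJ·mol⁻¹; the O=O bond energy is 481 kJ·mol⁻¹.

ΔH ≈ −859 kJ

Bonds broken (reactants):
  C-C: 1 × 335 = 335
  C-H: 3 × 429 = 1287
  C-O: 1 × 364 = 364
  C=O: 1 × 815 = 815
  O-H: 1 × 454 = 454
  O=O: 2 × 481 = 962
  Σ(broken) = 4217 kJ
Bonds formed (products):
  C=O: 4 × 815 = 3260
  O-H: 4 × 454 = 1816
  Σ(formed) = 5076 kJ
ΔH = Σ(broken) − Σ(formed) = 4217 − 5076 = −859 kJ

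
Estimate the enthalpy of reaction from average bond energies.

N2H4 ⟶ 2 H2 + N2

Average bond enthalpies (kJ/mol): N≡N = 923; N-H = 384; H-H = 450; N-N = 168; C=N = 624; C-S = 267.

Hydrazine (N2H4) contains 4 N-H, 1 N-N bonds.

ΔH ≈ −119 kJ

Bonds broken (reactants):
  N-H: 4 × 384 = 1536
  N-N: 1 × 168 = 168
  Σ(broken) = 1704 kJ
Bonds formed (products):
  H-H: 2 × 450 = 900
  N≡N: 1 × 923 = 923
  Σ(formed) = 1823 kJ
ΔH = Σ(broken) − Σ(formed) = 1704 − 1823 = −119 kJ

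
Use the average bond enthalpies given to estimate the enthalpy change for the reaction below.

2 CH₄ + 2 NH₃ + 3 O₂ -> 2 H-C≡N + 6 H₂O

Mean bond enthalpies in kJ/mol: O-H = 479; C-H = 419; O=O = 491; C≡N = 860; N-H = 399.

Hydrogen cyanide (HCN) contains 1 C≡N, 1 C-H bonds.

ΔH ≈ −1087 kJ

Bonds broken (reactants):
  C-H: 8 × 419 = 3352
  N-H: 6 × 399 = 2394
  O=O: 3 × 491 = 1473
  Σ(broken) = 7219 kJ
Bonds formed (products):
  C≡N: 2 × 860 = 1720
  C-H: 2 × 419 = 838
  O-H: 12 × 479 = 5748
  Σ(formed) = 8306 kJ
ΔH = Σ(broken) − Σ(formed) = 7219 − 8306 = −1087 kJ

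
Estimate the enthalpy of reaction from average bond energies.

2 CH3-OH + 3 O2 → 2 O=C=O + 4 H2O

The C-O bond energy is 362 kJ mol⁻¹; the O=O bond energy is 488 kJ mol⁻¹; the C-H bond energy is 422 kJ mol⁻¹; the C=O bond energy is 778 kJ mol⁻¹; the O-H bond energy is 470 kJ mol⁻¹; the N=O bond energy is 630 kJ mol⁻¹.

Bonds broken (reactants):
  C-H: 6 × 422 = 2532
  C-O: 2 × 362 = 724
  O-H: 2 × 470 = 940
  O=O: 3 × 488 = 1464
  Σ(broken) = 5660 kJ
Bonds formed (products):
  C=O: 4 × 778 = 3112
  O-H: 8 × 470 = 3760
  Σ(formed) = 6872 kJ
ΔH = Σ(broken) − Σ(formed) = 5660 − 6872 = −1212 kJ

ΔH ≈ −1212 kJ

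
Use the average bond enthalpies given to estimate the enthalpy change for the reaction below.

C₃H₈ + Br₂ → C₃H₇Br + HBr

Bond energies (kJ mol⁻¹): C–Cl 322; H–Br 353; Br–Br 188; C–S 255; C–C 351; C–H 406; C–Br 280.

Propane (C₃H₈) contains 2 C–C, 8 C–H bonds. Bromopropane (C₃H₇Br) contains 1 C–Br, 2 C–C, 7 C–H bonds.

ΔH ≈ −39 kJ

Bonds broken (reactants):
  Br–Br: 1 × 188 = 188
  C–C: 2 × 351 = 702
  C–H: 8 × 406 = 3248
  Σ(broken) = 4138 kJ
Bonds formed (products):
  C–Br: 1 × 280 = 280
  C–C: 2 × 351 = 702
  C–H: 7 × 406 = 2842
  H–Br: 1 × 353 = 353
  Σ(formed) = 4177 kJ
ΔH = Σ(broken) − Σ(formed) = 4138 − 4177 = −39 kJ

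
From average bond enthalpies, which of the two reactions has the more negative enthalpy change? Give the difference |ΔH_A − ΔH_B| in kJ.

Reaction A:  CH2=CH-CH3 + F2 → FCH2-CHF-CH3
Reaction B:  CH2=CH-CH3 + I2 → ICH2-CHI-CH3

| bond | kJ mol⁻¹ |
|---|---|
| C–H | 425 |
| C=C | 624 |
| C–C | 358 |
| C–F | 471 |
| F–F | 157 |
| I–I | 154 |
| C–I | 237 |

Reaction A:
  Bonds broken (reactants):
    C–C: 1 × 358 = 358
    C–H: 6 × 425 = 2550
    C=C: 1 × 624 = 624
    F–F: 1 × 157 = 157
    Σ(broken) = 3689 kJ
  Bonds formed (products):
    C–C: 2 × 358 = 716
    C–F: 2 × 471 = 942
    C–H: 6 × 425 = 2550
    Σ(formed) = 4208 kJ
  ΔH_A = 3689 − 4208 = −519 kJ
Reaction B:
  Bonds broken (reactants):
    C–C: 1 × 358 = 358
    C–H: 6 × 425 = 2550
    C=C: 1 × 624 = 624
    I–I: 1 × 154 = 154
    Σ(broken) = 3686 kJ
  Bonds formed (products):
    C–C: 2 × 358 = 716
    C–H: 6 × 425 = 2550
    C–I: 2 × 237 = 474
    Σ(formed) = 3740 kJ
  ΔH_B = 3686 − 3740 = −54 kJ
ΔH_A − ΔH_B = −465 kJ, so reaction A has the more negative ΔH; |ΔH_A − ΔH_B| = 465 kJ.

Reaction A, by 465 kJ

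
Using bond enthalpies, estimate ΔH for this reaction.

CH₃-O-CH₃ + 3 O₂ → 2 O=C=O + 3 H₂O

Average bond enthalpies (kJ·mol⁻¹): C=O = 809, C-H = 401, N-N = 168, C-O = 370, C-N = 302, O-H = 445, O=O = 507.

Bonds broken (reactants):
  C-H: 6 × 401 = 2406
  C-O: 2 × 370 = 740
  O=O: 3 × 507 = 1521
  Σ(broken) = 4667 kJ
Bonds formed (products):
  C=O: 4 × 809 = 3236
  O-H: 6 × 445 = 2670
  Σ(formed) = 5906 kJ
ΔH = Σ(broken) − Σ(formed) = 4667 − 5906 = −1239 kJ

ΔH ≈ −1239 kJ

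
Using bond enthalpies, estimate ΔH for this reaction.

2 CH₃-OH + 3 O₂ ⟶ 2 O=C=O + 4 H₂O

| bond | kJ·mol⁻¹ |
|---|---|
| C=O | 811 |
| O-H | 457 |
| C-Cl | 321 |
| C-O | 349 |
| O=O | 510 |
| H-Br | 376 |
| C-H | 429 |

ΔH ≈ −1184 kJ

Bonds broken (reactants):
  C-H: 6 × 429 = 2574
  C-O: 2 × 349 = 698
  O-H: 2 × 457 = 914
  O=O: 3 × 510 = 1530
  Σ(broken) = 5716 kJ
Bonds formed (products):
  C=O: 4 × 811 = 3244
  O-H: 8 × 457 = 3656
  Σ(formed) = 6900 kJ
ΔH = Σ(broken) − Σ(formed) = 5716 − 6900 = −1184 kJ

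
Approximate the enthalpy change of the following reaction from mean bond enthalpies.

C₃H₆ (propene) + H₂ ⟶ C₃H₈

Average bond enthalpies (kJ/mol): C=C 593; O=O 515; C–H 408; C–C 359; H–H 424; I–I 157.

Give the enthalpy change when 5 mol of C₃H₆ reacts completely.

ΔH = −790 kJ

Bonds broken (reactants):
  C–C: 1 × 359 = 359
  C–H: 6 × 408 = 2448
  C=C: 1 × 593 = 593
  H–H: 1 × 424 = 424
  Σ(broken) = 3824 kJ
Bonds formed (products):
  C–C: 2 × 359 = 718
  C–H: 8 × 408 = 3264
  Σ(formed) = 3982 kJ
ΔH = Σ(broken) − Σ(formed) = 3824 − 3982 = −158 kJ
For 5× the reaction as written: 5 × (−158) = −790 kJ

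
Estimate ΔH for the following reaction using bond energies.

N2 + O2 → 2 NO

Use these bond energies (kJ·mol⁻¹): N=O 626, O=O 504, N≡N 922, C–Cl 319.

Bonds broken (reactants):
  N≡N: 1 × 922 = 922
  O=O: 1 × 504 = 504
  Σ(broken) = 1426 kJ
Bonds formed (products):
  N=O: 2 × 626 = 1252
  Σ(formed) = 1252 kJ
ΔH = Σ(broken) − Σ(formed) = 1426 − 1252 = +174 kJ

ΔH ≈ +174 kJ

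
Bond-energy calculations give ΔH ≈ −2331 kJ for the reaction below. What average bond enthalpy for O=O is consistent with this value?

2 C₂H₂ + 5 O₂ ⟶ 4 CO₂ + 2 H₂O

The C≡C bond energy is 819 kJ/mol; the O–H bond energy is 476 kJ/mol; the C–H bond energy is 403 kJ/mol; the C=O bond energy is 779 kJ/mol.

D(O=O) ≈ 511 kJ/mol

Let D be the O=O bond energy.
Σ(broken) = 2×819 + 4×403 + 5×D = 3250 + 5D
Σ(formed) = 8×779 + 4×476 = 8136
ΔH = Σ(broken) − Σ(formed) = (3250 + 5D) − (8136) = −4886 + 5D
Setting this equal to −2331 kJ gives 5D = 2555, so D = 511 kJ/mol.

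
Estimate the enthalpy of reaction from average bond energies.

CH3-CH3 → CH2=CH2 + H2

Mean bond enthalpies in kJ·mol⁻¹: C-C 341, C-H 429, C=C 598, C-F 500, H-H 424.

Bonds broken (reactants):
  C-C: 1 × 341 = 341
  C-H: 6 × 429 = 2574
  Σ(broken) = 2915 kJ
Bonds formed (products):
  C-H: 4 × 429 = 1716
  C=C: 1 × 598 = 598
  H-H: 1 × 424 = 424
  Σ(formed) = 2738 kJ
ΔH = Σ(broken) − Σ(formed) = 2915 − 2738 = +177 kJ

ΔH ≈ +177 kJ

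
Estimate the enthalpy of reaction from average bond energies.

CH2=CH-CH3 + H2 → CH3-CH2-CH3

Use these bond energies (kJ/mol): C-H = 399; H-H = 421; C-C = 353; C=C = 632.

ΔH ≈ −98 kJ

Bonds broken (reactants):
  C-C: 1 × 353 = 353
  C-H: 6 × 399 = 2394
  C=C: 1 × 632 = 632
  H-H: 1 × 421 = 421
  Σ(broken) = 3800 kJ
Bonds formed (products):
  C-C: 2 × 353 = 706
  C-H: 8 × 399 = 3192
  Σ(formed) = 3898 kJ
ΔH = Σ(broken) − Σ(formed) = 3800 − 3898 = −98 kJ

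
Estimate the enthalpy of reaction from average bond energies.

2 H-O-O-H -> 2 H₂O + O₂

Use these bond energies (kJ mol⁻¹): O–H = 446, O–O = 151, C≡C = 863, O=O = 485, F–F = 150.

ΔH ≈ −183 kJ

Bonds broken (reactants):
  O–H: 4 × 446 = 1784
  O–O: 2 × 151 = 302
  Σ(broken) = 2086 kJ
Bonds formed (products):
  O–H: 4 × 446 = 1784
  O=O: 1 × 485 = 485
  Σ(formed) = 2269 kJ
ΔH = Σ(broken) − Σ(formed) = 2086 − 2269 = −183 kJ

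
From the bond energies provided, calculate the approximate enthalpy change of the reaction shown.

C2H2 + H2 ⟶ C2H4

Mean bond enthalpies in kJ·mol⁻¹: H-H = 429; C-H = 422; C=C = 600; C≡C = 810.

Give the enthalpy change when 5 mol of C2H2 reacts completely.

Bonds broken (reactants):
  C≡C: 1 × 810 = 810
  C-H: 2 × 422 = 844
  H-H: 1 × 429 = 429
  Σ(broken) = 2083 kJ
Bonds formed (products):
  C-H: 4 × 422 = 1688
  C=C: 1 × 600 = 600
  Σ(formed) = 2288 kJ
ΔH = Σ(broken) − Σ(formed) = 2083 − 2288 = −205 kJ
For 5× the reaction as written: 5 × (−205) = −1025 kJ

ΔH = −1025 kJ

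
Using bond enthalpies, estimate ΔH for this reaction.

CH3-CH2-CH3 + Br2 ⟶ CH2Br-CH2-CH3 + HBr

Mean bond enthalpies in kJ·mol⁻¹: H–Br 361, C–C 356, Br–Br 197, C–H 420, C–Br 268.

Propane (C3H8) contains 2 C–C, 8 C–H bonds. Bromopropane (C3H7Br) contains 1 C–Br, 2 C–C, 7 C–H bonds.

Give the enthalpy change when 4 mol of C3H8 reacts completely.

Bonds broken (reactants):
  Br–Br: 1 × 197 = 197
  C–C: 2 × 356 = 712
  C–H: 8 × 420 = 3360
  Σ(broken) = 4269 kJ
Bonds formed (products):
  C–Br: 1 × 268 = 268
  C–C: 2 × 356 = 712
  C–H: 7 × 420 = 2940
  H–Br: 1 × 361 = 361
  Σ(formed) = 4281 kJ
ΔH = Σ(broken) − Σ(formed) = 4269 − 4281 = −12 kJ
For 4× the reaction as written: 4 × (−12) = −48 kJ

ΔH = −48 kJ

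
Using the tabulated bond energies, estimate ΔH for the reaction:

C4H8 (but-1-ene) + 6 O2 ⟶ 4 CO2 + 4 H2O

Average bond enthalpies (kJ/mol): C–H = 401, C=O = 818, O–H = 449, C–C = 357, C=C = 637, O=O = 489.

Bonds broken (reactants):
  C–C: 2 × 357 = 714
  C–H: 8 × 401 = 3208
  C=C: 1 × 637 = 637
  O=O: 6 × 489 = 2934
  Σ(broken) = 7493 kJ
Bonds formed (products):
  C=O: 8 × 818 = 6544
  O–H: 8 × 449 = 3592
  Σ(formed) = 10136 kJ
ΔH = Σ(broken) − Σ(formed) = 7493 − 10136 = −2643 kJ

ΔH ≈ −2643 kJ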